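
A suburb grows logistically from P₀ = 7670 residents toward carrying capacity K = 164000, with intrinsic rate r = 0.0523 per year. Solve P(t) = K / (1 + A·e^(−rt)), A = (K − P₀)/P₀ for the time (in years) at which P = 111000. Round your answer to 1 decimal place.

A = (164000 − 7670)/7670 = 20.38201
111000 = 164000/(1 + 20.38201·e^(−0.0523t)) → 1 + 20.38201·e^(−0.0523t) = 1.47748
e^(−0.0523t) = 0.023426 → t = ln(42.68685)/0.0523 = 3.75389/0.0523

t ≈ 71.8 years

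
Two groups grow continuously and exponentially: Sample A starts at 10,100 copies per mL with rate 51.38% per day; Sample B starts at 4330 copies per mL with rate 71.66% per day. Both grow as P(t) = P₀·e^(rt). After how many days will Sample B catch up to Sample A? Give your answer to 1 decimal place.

t ≈ 4.2 days

10100·e^(0.5138t) = 4330·e^(0.7166t)
10100/4330 = e^((0.7166 − 0.5138)t) → ln(2.33256) = 0.2028·t
t = 0.84697 / 0.2028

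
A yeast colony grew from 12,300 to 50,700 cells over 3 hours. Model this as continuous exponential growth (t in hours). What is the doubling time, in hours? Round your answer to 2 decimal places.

doubling time ≈ 1.47 hours

r = ln(50700/12300) / 3 = ln(4.12195) / 3 ≈ 0.472109 per hour
doubling time = ln 2 / |r| = 0.69315 / 0.472109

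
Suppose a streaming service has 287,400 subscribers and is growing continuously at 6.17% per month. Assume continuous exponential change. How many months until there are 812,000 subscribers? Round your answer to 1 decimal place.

812000 = 287400 · e^(0.0617·t)
t = ln(812000/287400) / 0.0617 = ln(2.82533) / 0.0617 = 1.03863 / 0.0617

t ≈ 16.8 months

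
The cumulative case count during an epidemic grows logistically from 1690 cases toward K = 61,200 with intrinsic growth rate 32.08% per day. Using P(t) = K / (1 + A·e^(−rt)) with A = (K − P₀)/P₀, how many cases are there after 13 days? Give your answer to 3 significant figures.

≈ 39,600 cases

A = (61200 − 1690)/1690 = 35.21302
P(13) = 61200 / (1 + 35.21302·e^(−0.3208·13)) = 61200 / (1 + 35.21302·0.015446)
= 61200 / 1.5439 ≈ 39639.79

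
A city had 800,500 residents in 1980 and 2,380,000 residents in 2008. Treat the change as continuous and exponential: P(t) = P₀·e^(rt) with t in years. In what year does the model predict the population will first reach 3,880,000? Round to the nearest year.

r = ln(2380000/800500) / 28 = 1.08962/28 ≈ 0.038915 per year
t = ln(3880000/800500) / r = 1.57835/0.038915 ≈ 40.56 years after 1980

year 2021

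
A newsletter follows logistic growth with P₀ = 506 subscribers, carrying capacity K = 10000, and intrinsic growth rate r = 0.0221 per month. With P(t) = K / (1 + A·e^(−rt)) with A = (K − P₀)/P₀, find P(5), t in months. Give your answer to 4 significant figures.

≈ 561.8 subscribers

A = (10000 − 506)/506 = 18.76285
P(5) = 10000 / (1 + 18.76285·e^(−0.0221·5)) = 10000 / (1 + 18.76285·0.895386)
= 10000 / 17.8 ≈ 561.8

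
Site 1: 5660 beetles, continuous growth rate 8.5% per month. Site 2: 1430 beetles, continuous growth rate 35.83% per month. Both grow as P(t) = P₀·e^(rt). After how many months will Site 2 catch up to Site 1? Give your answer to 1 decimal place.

t ≈ 5.0 months

5660·e^(0.085t) = 1430·e^(0.3583t)
5660/1430 = e^((0.3583 − 0.085)t) → ln(3.95804) = 0.2733·t
t = 1.37575 / 0.2733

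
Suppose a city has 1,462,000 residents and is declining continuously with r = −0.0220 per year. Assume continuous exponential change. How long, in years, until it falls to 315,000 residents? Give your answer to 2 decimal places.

315000 = 1462000 · e^(-0.022·t)
t = ln(315000/1462000) / -0.022 = ln(0.21546) / -0.022 = -1.53499 / -0.022

t ≈ 69.77 years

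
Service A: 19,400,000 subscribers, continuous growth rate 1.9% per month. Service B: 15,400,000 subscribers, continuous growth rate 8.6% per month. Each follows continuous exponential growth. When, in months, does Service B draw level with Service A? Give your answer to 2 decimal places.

19400000·e^(0.019t) = 15400000·e^(0.086t)
19400000/15400000 = e^((0.086 − 0.019)t) → ln(1.25974) = 0.067·t
t = 0.23091 / 0.067

t ≈ 3.45 months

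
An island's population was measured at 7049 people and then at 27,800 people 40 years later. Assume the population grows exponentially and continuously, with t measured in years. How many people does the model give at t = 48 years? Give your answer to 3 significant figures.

r = ln(27800/7049) / 40 ≈ 0.034304 per year
P(48) = 7049 · e^(0.034304·48) = 7049 · 5.1892 ≈ 36578.7

≈ 36,600 people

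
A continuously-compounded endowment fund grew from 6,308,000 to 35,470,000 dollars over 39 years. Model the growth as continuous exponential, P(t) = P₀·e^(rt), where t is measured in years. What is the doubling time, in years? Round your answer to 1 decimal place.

doubling time ≈ 15.7 years

r = ln(35470000/6308000) / 39 = ln(5.62302) / 39 ≈ 0.044279 per year
doubling time = ln 2 / |r| = 0.69315 / 0.044279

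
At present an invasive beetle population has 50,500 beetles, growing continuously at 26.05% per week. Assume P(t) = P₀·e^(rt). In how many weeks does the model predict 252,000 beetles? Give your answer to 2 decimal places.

t ≈ 6.17 weeks

252000 = 50500 · e^(0.2605·t)
t = ln(252000/50500) / 0.2605 = ln(4.9901) / 0.2605 = 1.60746 / 0.2605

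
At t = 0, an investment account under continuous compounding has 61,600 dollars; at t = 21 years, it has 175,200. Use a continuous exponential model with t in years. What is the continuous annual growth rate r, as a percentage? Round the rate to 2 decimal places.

175200 = 61600 · e^(r·21)
e^(21r) = 175200/61600 = 2.84416
r = ln(2.84416) / 21 = 1.04527 / 21

r ≈ 4.98% per year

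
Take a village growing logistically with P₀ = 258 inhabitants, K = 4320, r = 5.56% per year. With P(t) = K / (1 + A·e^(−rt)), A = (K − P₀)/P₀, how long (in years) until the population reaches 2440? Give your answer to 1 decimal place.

A = (4320 − 258)/258 = 15.74419
2440 = 4320/(1 + 15.74419·e^(−0.0556t)) → 1 + 15.74419·e^(−0.0556t) = 1.77049
e^(−0.0556t) = 0.048938 → t = ln(20.43394)/0.0556 = 3.0172/0.0556

t ≈ 54.3 years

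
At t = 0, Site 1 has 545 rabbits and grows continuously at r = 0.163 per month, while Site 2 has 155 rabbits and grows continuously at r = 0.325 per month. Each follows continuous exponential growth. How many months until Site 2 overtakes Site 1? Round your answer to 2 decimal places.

545·e^(0.163t) = 155·e^(0.325t)
545/155 = e^((0.325 − 0.163)t) → ln(3.51613) = 0.162·t
t = 1.25736 / 0.162

t ≈ 7.76 months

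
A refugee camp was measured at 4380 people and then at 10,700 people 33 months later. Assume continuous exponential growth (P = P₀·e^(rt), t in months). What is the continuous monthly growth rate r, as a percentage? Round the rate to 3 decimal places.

10700 = 4380 · e^(r·33)
e^(33r) = 10700/4380 = 2.44292
r = ln(2.44292) / 33 = 0.8932 / 33

r ≈ 2.707% per month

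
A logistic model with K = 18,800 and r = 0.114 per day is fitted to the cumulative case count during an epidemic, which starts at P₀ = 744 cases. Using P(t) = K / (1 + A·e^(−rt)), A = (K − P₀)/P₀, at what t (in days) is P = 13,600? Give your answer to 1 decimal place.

t ≈ 36.4 days

A = (18800 − 744)/744 = 24.26882
13600 = 18800/(1 + 24.26882·e^(−0.114t)) → 1 + 24.26882·e^(−0.114t) = 1.38235
e^(−0.114t) = 0.015755 → t = ln(63.47229)/0.114 = 4.1506/0.114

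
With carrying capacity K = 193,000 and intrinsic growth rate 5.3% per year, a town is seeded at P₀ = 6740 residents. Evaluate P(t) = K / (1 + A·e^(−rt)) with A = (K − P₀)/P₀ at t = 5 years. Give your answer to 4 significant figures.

≈ 8,693 residents

A = (193000 − 6740)/6740 = 27.63501
P(5) = 193000 / (1 + 27.63501·e^(−0.053·5)) = 193000 / (1 + 27.63501·0.767206)
= 193000 / 22.20175 ≈ 8693.01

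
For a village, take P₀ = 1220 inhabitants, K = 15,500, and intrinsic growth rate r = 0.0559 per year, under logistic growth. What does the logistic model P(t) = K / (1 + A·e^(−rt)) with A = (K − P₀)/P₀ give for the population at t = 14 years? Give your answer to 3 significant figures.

A = (15500 − 1220)/1220 = 11.70492
P(14) = 15500 / (1 + 11.70492·e^(−0.0559·14)) = 15500 / (1 + 11.70492·0.457216)
= 15500 / 6.35167 ≈ 2440.3

≈ 2,440 inhabitants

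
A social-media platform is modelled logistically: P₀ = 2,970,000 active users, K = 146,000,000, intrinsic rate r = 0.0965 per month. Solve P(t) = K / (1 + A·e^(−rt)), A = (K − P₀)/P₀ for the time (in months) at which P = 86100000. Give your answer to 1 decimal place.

t ≈ 43.9 months

A = (146000000 − 2970000)/2970000 = 48.15825
86100000 = 146000000/(1 + 48.15825·e^(−0.0965t)) → 1 + 48.15825·e^(−0.0965t) = 1.6957
e^(−0.0965t) = 0.014446 → t = ln(69.22246)/0.0965 = 4.23733/0.0965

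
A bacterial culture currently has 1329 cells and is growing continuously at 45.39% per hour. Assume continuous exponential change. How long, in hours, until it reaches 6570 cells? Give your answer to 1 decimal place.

6570 = 1329 · e^(0.4539·t)
t = ln(6570/1329) / 0.4539 = ln(4.94357) / 0.4539 = 1.59809 / 0.4539

t ≈ 3.5 hours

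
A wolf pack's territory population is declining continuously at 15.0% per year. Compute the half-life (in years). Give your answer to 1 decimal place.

half-life ≈ 4.6 years

half-life = ln(2) / |r| = 0.69315 / 0.15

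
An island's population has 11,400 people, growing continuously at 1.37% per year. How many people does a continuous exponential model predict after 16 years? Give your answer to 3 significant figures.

≈ 14,200 people

P(16) = 11400 · e^(0.0137·16) = 11400 · e^(0.2192)
= 11400 · 1.24508 ≈ 14193.92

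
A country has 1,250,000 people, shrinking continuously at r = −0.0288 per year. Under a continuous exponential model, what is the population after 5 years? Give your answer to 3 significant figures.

P(5) = 1250000 · e^(-0.0288·5) = 1250000 · e^(-0.144)
= 1250000 · 0.86589 ≈ 1082359.69

≈ 1,080,000 people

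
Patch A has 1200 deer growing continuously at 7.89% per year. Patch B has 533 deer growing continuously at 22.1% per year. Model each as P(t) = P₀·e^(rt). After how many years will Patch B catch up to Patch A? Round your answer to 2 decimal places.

1200·e^(0.0789t) = 533·e^(0.221t)
1200/533 = e^((0.221 − 0.0789)t) → ln(2.25141) = 0.1421·t
t = 0.81156 / 0.1421

t ≈ 5.71 years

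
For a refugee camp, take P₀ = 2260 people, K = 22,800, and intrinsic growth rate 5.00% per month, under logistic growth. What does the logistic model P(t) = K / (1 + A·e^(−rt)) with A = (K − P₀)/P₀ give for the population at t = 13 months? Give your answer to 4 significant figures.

A = (22800 − 2260)/2260 = 9.0885
P(13) = 22800 / (1 + 9.0885·e^(−0.05·13)) = 22800 / (1 + 9.0885·0.522046)
= 22800 / 5.74461 ≈ 3968.94

≈ 3,969 people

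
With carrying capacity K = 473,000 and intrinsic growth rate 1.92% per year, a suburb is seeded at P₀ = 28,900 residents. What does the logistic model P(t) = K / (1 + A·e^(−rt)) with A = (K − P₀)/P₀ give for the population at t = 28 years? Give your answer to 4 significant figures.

≈ 47,410 residents

A = (473000 − 28900)/28900 = 15.36678
P(28) = 473000 / (1 + 15.36678·e^(−0.0192·28)) = 473000 / (1 + 15.36678·0.584149)
= 473000 / 9.97648 ≈ 47411.5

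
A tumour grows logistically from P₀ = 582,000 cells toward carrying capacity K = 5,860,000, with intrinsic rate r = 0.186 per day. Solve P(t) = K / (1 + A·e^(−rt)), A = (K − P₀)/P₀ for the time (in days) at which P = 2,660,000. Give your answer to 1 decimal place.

A = (5860000 − 582000)/582000 = 9.06873
2660000 = 5860000/(1 + 9.06873·e^(−0.186t)) → 1 + 9.06873·e^(−0.186t) = 2.20301
e^(−0.186t) = 0.132654 → t = ln(7.53838)/0.186 = 2.02001/0.186

t ≈ 10.9 days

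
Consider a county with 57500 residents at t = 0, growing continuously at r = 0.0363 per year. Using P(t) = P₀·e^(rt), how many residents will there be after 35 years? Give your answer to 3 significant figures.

≈ 205,000 residents

P(35) = 57500 · e^(0.0363·35) = 57500 · e^(1.2705)
= 57500 · 3.56263 ≈ 204851.42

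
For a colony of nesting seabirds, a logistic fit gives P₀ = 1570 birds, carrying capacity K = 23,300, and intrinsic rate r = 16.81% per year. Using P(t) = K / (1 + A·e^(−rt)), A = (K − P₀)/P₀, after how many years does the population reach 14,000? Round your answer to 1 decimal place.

t ≈ 18.1 years

A = (23300 − 1570)/1570 = 13.84076
14000 = 23300/(1 + 13.84076·e^(−0.1681t)) → 1 + 13.84076·e^(−0.1681t) = 1.66429
e^(−0.1681t) = 0.047995 → t = ln(20.83556)/0.1681 = 3.03666/0.1681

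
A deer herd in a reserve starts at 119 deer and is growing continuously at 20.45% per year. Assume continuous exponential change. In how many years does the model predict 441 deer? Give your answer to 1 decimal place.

t ≈ 6.4 years

441 = 119 · e^(0.2045·t)
t = ln(441/119) / 0.2045 = ln(3.70588) / 0.2045 = 1.30992 / 0.2045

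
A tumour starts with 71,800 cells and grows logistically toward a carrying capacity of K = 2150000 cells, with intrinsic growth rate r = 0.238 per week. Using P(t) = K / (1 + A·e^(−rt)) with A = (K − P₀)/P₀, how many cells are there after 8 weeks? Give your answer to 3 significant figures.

A = (2150000 − 71800)/71800 = 28.94429
P(8) = 2150000 / (1 + 28.94429·e^(−0.238·8)) = 2150000 / (1 + 28.94429·0.148972)
= 2150000 / 5.31188 ≈ 404753.47

≈ 405,000 cells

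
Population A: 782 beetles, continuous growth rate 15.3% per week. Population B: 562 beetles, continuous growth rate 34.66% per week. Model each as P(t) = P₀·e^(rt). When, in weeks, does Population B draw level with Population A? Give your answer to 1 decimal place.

782·e^(0.153t) = 562·e^(0.3466t)
782/562 = e^((0.3466 − 0.153)t) → ln(1.39146) = 0.1936·t
t = 0.33035 / 0.1936

t ≈ 1.7 weeks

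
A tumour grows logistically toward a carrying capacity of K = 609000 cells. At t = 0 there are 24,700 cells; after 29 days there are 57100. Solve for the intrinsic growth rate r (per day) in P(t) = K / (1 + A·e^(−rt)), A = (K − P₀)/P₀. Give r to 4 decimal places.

r ≈ 0.0309 per day

A = (609000 − 24700)/24700 = 23.65587
57100 = 609000/(1 + 23.65587·e^(−r·29)) → e^(−29r) = (10.6655 − 1)/23.65587 = 0.408588
r = −ln(0.408588)/29 = 0.89505/29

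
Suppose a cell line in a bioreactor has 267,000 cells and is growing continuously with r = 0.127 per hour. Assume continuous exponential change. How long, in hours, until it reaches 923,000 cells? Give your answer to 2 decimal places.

923000 = 267000 · e^(0.127·t)
t = ln(923000/267000) / 0.127 = ln(3.45693) / 0.127 = 1.24038 / 0.127

t ≈ 9.77 hours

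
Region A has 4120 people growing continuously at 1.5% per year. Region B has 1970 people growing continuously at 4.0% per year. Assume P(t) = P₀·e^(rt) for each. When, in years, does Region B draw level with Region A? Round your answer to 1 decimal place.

t ≈ 29.5 years

4120·e^(0.015t) = 1970·e^(0.04t)
4120/1970 = e^((0.04 − 0.015)t) → ln(2.09137) = 0.025·t
t = 0.73782 / 0.025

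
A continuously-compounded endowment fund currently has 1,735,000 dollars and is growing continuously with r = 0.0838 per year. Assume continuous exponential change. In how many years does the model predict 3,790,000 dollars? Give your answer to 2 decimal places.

3790000 = 1735000 · e^(0.0838·t)
t = ln(3790000/1735000) / 0.0838 = ln(2.18444) / 0.0838 = 0.78136 / 0.0838

t ≈ 9.32 years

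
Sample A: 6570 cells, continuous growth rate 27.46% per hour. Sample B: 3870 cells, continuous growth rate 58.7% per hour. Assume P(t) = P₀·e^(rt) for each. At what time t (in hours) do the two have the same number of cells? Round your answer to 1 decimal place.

6570·e^(0.2746t) = 3870·e^(0.587t)
6570/3870 = e^((0.587 − 0.2746)t) → ln(1.69767) = 0.3124·t
t = 0.52926 / 0.3124

t ≈ 1.7 hours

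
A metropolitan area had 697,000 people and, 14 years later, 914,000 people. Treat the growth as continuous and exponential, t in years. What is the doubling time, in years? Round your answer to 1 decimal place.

r = ln(914000/697000) / 14 = ln(1.31133) / 14 ≈ 0.01936 per year
doubling time = ln 2 / |r| = 0.69315 / 0.01936

doubling time ≈ 35.8 years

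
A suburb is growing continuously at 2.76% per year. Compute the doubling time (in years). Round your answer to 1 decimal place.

doubling time ≈ 25.1 years

doubling time = ln(2) / |r| = 0.69315 / 0.0276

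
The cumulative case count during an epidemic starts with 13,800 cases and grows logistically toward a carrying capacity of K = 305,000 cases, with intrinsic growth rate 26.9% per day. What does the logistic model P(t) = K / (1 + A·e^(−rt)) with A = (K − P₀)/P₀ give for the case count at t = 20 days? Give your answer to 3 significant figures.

≈ 278,000 cases

A = (305000 − 13800)/13800 = 21.10145
P(20) = 305000 / (1 + 21.10145·e^(−0.269·20)) = 305000 / (1 + 21.10145·0.004608)
= 305000 / 1.09723 ≈ 277972.28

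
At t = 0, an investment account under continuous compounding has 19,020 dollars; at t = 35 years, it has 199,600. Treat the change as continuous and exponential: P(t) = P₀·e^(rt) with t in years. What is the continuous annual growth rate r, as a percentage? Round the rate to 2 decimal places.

r ≈ 6.72% per year

199600 = 19020 · e^(r·35)
e^(35r) = 199600/19020 = 10.49422
r = ln(10.49422) / 35 = 2.35082 / 35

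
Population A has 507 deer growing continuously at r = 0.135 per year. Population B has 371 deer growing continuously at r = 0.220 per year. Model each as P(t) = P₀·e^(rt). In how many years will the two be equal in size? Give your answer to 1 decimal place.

507·e^(0.135t) = 371·e^(0.22t)
507/371 = e^((0.22 − 0.135)t) → ln(1.36658) = 0.085·t
t = 0.31231 / 0.085

t ≈ 3.7 years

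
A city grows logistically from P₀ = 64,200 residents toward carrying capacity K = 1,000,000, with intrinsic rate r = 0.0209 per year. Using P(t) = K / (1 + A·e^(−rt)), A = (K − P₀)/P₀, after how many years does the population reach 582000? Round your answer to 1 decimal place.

A = (1000000 − 64200)/64200 = 14.57632
582000 = 1000000/(1 + 14.57632·e^(−0.0209t)) → 1 + 14.57632·e^(−0.0209t) = 1.71821
e^(−0.0209t) = 0.049273 → t = ln(20.29526)/0.0209 = 3.01039/0.0209

t ≈ 144.0 years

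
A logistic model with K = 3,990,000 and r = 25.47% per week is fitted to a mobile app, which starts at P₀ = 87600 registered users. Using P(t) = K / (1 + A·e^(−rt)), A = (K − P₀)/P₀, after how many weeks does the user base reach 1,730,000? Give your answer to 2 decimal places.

A = (3990000 − 87600)/87600 = 44.54795
1730000 = 3990000/(1 + 44.54795·e^(−0.2547t)) → 1 + 44.54795·e^(−0.2547t) = 2.30636
e^(−0.2547t) = 0.029325 → t = ln(34.10086)/0.2547 = 3.52932/0.2547

t ≈ 13.86 weeks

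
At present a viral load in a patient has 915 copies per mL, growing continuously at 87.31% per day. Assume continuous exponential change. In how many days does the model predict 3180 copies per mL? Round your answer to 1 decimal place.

3180 = 915 · e^(0.8731·t)
t = ln(3180/915) / 0.8731 = ln(3.47541) / 0.8731 = 1.24571 / 0.8731

t ≈ 1.4 days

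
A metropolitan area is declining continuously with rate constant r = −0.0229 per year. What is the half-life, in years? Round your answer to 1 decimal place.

half-life ≈ 30.3 years

half-life = ln(2) / |r| = 0.69315 / 0.0229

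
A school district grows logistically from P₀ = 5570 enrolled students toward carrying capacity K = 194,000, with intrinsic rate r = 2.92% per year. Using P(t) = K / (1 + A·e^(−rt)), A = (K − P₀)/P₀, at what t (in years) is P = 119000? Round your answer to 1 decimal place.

A = (194000 − 5570)/5570 = 33.82944
119000 = 194000/(1 + 33.82944·e^(−0.0292t)) → 1 + 33.82944·e^(−0.0292t) = 1.63025
e^(−0.0292t) = 0.01863 → t = ln(53.67605)/0.0292 = 3.98297/0.0292

t ≈ 136.4 years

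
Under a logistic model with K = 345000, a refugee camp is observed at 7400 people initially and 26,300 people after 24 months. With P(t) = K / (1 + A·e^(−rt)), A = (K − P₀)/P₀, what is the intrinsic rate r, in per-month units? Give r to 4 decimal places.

A = (345000 − 7400)/7400 = 45.62162
26300 = 345000/(1 + 45.62162·e^(−r·24)) → e^(−24r) = (13.11787 − 1)/45.62162 = 0.265617
r = −ln(0.265617)/24 = 1.3257/24

r ≈ 0.0552 per month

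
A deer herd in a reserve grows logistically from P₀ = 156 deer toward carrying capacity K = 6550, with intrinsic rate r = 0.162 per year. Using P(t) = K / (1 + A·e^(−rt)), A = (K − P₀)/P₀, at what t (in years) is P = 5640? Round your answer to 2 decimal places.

A = (6550 − 156)/156 = 40.98718
5640 = 6550/(1 + 40.98718·e^(−0.162t)) → 1 + 40.98718·e^(−0.162t) = 1.16135
e^(−0.162t) = 0.003937 → t = ln(254.03043)/0.162 = 5.53745/0.162

t ≈ 34.18 years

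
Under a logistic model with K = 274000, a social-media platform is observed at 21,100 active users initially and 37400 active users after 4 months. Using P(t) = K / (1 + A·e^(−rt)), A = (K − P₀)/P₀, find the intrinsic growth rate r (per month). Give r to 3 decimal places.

A = (274000 − 21100)/21100 = 11.98578
37400 = 274000/(1 + 11.98578·e^(−r·4)) → e^(−4r) = (7.3262 − 1)/11.98578 = 0.527809
r = −ln(0.527809)/4 = 0.63902/4

r ≈ 0.160 per month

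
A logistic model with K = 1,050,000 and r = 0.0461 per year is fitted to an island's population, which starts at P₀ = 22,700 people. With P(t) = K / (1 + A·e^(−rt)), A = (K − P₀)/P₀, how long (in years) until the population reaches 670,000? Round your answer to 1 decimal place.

t ≈ 95.0 years

A = (1050000 − 22700)/22700 = 45.25551
670000 = 1050000/(1 + 45.25551·e^(−0.0461t)) → 1 + 45.25551·e^(−0.0461t) = 1.56716
e^(−0.0461t) = 0.012532 → t = ln(79.7926)/0.0461 = 4.37943/0.0461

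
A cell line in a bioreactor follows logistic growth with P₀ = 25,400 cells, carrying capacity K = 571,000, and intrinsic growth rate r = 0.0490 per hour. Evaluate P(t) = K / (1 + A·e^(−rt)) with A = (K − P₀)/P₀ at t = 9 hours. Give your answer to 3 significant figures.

≈ 38,500 cells

A = (571000 − 25400)/25400 = 21.48031
P(9) = 571000 / (1 + 21.48031·e^(−0.049·9)) = 571000 / (1 + 21.48031·0.643393)
= 571000 / 14.82028 ≈ 38528.29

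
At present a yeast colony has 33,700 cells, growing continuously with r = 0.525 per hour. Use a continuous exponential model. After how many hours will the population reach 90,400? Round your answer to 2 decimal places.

90400 = 33700 · e^(0.525·t)
t = ln(90400/33700) / 0.525 = ln(2.68249) / 0.525 = 0.98675 / 0.525

t ≈ 1.88 hours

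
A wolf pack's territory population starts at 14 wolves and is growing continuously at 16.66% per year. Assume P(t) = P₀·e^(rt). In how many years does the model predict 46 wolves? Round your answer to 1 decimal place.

t ≈ 7.1 years

46 = 14 · e^(0.1666·t)
t = ln(46/14) / 0.1666 = ln(3.28571) / 0.1666 = 1.18958 / 0.1666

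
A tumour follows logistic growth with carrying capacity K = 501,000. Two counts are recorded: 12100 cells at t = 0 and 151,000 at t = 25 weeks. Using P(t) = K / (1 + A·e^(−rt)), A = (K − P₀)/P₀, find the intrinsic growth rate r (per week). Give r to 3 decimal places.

r ≈ 0.114 per week

A = (501000 − 12100)/12100 = 40.40496
151000 = 501000/(1 + 40.40496·e^(−r·25)) → e^(−25r) = (3.31788 − 1)/40.40496 = 0.057366
r = −ln(0.057366)/25 = 2.8583/25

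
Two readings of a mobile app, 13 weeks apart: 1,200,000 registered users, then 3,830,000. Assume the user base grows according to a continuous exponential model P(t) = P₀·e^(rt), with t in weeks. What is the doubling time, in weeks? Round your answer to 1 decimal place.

r = ln(3830000/1200000) / 13 = ln(3.19167) / 13 ≈ 0.089273 per week
doubling time = ln 2 / |r| = 0.69315 / 0.089273

doubling time ≈ 7.8 weeks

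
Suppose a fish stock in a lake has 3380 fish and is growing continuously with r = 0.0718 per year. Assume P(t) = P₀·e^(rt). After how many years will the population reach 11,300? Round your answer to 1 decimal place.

11300 = 3380 · e^(0.0718·t)
t = ln(11300/3380) / 0.0718 = ln(3.3432) / 0.0718 = 1.20693 / 0.0718

t ≈ 16.8 years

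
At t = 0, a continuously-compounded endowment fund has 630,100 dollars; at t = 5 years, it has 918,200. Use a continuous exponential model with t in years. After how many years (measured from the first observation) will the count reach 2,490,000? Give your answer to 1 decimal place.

r = ln(918200/630100) / 5 ≈ 0.075307 per year
t = ln(2490000/630100) / r = 1.37416 / 0.075307 ≈ 18.247

t ≈ 18.2 years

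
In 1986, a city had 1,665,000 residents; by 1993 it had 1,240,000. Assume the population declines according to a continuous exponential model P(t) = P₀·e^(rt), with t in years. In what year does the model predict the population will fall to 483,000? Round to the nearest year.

r = ln(1240000/1665000) / 7 = -0.29471/7 ≈ -0.042102 per year
t = ln(483000/1665000) / r = -1.23756/-0.042102 ≈ 29.39 years after 1986

year 2015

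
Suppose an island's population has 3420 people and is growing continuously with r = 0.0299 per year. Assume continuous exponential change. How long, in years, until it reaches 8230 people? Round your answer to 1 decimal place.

8230 = 3420 · e^(0.0299·t)
t = ln(8230/3420) / 0.0299 = ln(2.40643) / 0.0299 = 0.87815 / 0.0299

t ≈ 29.4 years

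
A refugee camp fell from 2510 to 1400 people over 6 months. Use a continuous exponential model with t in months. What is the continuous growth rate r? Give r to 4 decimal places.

1400 = 2510 · e^(r·6)
e^(6r) = 1400/2510 = 0.55777
r = ln(0.55777) / 6 = -0.58381 / 6

r ≈ -0.0973 per month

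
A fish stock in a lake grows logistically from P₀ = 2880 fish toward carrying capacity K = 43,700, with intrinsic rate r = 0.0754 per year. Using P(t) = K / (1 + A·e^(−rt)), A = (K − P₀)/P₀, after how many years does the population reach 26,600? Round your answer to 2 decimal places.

t ≈ 41.02 years

A = (43700 − 2880)/2880 = 14.17361
26600 = 43700/(1 + 14.17361·e^(−0.0754t)) → 1 + 14.17361·e^(−0.0754t) = 1.64286
e^(−0.0754t) = 0.045356 → t = ln(22.04784)/0.0754 = 3.09321/0.0754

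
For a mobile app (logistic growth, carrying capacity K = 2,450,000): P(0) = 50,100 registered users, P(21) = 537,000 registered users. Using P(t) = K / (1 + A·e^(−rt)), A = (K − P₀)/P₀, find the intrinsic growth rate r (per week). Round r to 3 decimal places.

r ≈ 0.124 per week

A = (2450000 − 50100)/50100 = 47.9022
537000 = 2450000/(1 + 47.9022·e^(−r·21)) → e^(−21r) = (4.56238 − 1)/47.9022 = 0.074368
r = −ln(0.074368)/21 = 2.59873/21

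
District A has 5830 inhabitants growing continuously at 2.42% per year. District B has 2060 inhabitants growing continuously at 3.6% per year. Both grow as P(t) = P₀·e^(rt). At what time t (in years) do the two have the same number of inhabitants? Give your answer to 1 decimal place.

t ≈ 88.2 years

5830·e^(0.0242t) = 2060·e^(0.036t)
5830/2060 = e^((0.036 − 0.0242)t) → ln(2.8301) = 0.0118·t
t = 1.04031 / 0.0118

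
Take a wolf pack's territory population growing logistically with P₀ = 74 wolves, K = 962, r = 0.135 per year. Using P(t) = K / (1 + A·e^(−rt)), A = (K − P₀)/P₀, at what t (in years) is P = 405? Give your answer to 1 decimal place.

A = (962 − 74)/74 = 12
405 = 962/(1 + 12·e^(−0.135t)) → 1 + 12·e^(−0.135t) = 2.37531
e^(−0.135t) = 0.114609 → t = ln(8.72531)/0.135 = 2.16623/0.135

t ≈ 16.0 years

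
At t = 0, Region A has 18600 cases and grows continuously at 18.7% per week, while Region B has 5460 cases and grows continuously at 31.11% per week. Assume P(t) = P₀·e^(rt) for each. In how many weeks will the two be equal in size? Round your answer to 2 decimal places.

18600·e^(0.187t) = 5460·e^(0.3111t)
18600/5460 = e^((0.3111 − 0.187)t) → ln(3.40659) = 0.1241·t
t = 1.22571 / 0.1241

t ≈ 9.88 weeks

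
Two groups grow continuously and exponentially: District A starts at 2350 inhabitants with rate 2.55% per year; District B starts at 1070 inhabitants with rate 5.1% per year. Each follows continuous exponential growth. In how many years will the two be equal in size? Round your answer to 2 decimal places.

t ≈ 30.85 years

2350·e^(0.0255t) = 1070·e^(0.051t)
2350/1070 = e^((0.051 − 0.0255)t) → ln(2.19626) = 0.0255·t
t = 0.78676 / 0.0255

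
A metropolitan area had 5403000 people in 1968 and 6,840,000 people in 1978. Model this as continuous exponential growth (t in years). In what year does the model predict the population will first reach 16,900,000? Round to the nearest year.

year 2016

r = ln(6840000/5403000) / 10 = 0.23583/10 ≈ 0.023583 per year
t = ln(16900000/5403000) / r = 1.14036/0.023583 ≈ 48.35 years after 1968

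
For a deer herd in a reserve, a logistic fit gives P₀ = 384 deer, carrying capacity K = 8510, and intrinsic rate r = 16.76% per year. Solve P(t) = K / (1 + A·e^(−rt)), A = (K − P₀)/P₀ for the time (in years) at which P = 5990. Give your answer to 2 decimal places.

t ≈ 23.38 years

A = (8510 − 384)/384 = 21.16146
5990 = 8510/(1 + 21.16146·e^(−0.1676t)) → 1 + 21.16146·e^(−0.1676t) = 1.4207
e^(−0.1676t) = 0.019881 → t = ln(50.30045)/0.1676 = 3.91801/0.1676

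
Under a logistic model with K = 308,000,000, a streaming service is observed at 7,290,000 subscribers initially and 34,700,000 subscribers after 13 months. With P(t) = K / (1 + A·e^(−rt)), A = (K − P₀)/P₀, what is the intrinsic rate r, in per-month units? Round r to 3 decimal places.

A = (308000000 − 7290000)/7290000 = 41.24966
34700000 = 308000000/(1 + 41.24966·e^(−r·13)) → e^(−13r) = (8.87608 − 1)/41.24966 = 0.190937
r = −ln(0.190937)/13 = 1.65581/13

r ≈ 0.127 per month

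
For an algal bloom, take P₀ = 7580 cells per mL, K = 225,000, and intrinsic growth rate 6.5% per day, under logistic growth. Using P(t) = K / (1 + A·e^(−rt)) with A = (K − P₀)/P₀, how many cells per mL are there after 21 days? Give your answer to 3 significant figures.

≈ 27,000 cells per mL

A = (225000 − 7580)/7580 = 28.68338
P(21) = 225000 / (1 + 28.68338·e^(−0.065·21)) = 225000 / (1 + 28.68338·0.255381)
= 225000 / 8.32518 ≈ 27026.44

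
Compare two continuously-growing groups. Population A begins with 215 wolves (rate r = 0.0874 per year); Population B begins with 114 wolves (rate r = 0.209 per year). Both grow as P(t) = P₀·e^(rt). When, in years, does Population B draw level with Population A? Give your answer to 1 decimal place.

215·e^(0.0874t) = 114·e^(0.209t)
215/114 = e^((0.209 − 0.0874)t) → ln(1.88596) = 0.1216·t
t = 0.63444 / 0.1216

t ≈ 5.2 years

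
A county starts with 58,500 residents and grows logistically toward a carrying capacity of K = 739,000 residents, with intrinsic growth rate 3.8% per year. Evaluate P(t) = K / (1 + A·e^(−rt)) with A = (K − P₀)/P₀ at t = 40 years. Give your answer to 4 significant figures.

≈ 208,500 residents

A = (739000 − 58500)/58500 = 11.63248
P(40) = 739000 / (1 + 11.63248·e^(−0.038·40)) = 739000 / (1 + 11.63248·0.218712)
= 739000 / 3.54416 ≈ 208511.95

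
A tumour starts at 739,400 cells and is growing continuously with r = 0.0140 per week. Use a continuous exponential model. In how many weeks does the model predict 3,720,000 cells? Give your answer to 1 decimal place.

t ≈ 115.4 weeks

3720000 = 739400 · e^(0.014·t)
t = ln(3720000/739400) / 0.014 = ln(5.03111) / 0.014 = 1.61564 / 0.014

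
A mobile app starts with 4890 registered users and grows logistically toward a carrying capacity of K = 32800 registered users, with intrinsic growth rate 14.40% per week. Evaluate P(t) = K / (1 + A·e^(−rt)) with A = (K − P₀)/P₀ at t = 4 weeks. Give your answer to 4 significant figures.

≈ 7,794 registered users

A = (32800 − 4890)/4890 = 5.70757
P(4) = 32800 / (1 + 5.70757·e^(−0.144·4)) = 32800 / (1 + 5.70757·0.562142)
= 32800 / 4.20847 ≈ 7793.81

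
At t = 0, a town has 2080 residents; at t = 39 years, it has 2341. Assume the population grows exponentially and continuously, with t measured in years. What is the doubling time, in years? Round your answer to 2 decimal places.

r = ln(2341/2080) / 39 = ln(1.12548) / 39 ≈ 0.003031 per year
doubling time = ln 2 / |r| = 0.69315 / 0.003031

doubling time ≈ 228.68 years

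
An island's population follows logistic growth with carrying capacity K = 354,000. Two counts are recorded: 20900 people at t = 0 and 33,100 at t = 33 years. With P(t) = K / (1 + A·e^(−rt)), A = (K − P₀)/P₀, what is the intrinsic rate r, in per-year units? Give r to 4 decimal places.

A = (354000 − 20900)/20900 = 15.9378
33100 = 354000/(1 + 15.9378·e^(−r·33)) → e^(−33r) = (10.69486 − 1)/15.9378 = 0.608294
r = −ln(0.608294)/33 = 0.4971/33

r ≈ 0.0151 per year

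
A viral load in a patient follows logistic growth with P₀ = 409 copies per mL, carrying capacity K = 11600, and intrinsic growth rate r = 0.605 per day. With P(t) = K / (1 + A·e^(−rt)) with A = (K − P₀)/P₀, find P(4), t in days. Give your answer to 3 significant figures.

≈ 3,380 copies per mL

A = (11600 − 409)/409 = 27.36186
P(4) = 11600 / (1 + 27.36186·e^(−0.605·4)) = 11600 / (1 + 27.36186·0.088922)
= 11600 / 3.43306 ≈ 3378.91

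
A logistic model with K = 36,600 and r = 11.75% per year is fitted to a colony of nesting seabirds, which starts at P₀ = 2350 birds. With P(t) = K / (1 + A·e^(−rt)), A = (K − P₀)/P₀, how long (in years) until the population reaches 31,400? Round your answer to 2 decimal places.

A = (36600 − 2350)/2350 = 14.57447
31400 = 36600/(1 + 14.57447·e^(−0.1175t)) → 1 + 14.57447·e^(−0.1175t) = 1.16561
e^(−0.1175t) = 0.011363 → t = ln(88.00736)/0.1175 = 4.47742/0.1175

t ≈ 38.11 years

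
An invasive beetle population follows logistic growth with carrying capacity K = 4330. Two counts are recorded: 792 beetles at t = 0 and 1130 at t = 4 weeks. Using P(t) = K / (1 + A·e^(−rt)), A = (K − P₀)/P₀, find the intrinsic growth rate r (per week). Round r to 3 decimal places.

r ≈ 0.114 per week

A = (4330 − 792)/792 = 4.46717
1130 = 4330/(1 + 4.46717·e^(−r·4)) → e^(−4r) = (3.83186 − 1)/4.46717 = 0.633926
r = −ln(0.633926)/4 = 0.45582/4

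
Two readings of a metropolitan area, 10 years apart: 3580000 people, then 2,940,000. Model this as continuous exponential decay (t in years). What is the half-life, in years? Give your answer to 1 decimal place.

r = ln(2940000/3580000) / 10 = ln(0.82123) / 10 ≈ -0.019695 per year
half-life = ln 2 / |r| = 0.69315 / 0.019695

half-life ≈ 35.2 years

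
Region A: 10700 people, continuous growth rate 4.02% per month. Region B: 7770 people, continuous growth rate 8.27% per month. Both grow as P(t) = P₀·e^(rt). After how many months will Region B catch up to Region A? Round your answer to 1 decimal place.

10700·e^(0.0402t) = 7770·e^(0.0827t)
10700/7770 = e^((0.0827 − 0.0402)t) → ln(1.37709) = 0.0425·t
t = 0.31997 / 0.0425

t ≈ 7.5 months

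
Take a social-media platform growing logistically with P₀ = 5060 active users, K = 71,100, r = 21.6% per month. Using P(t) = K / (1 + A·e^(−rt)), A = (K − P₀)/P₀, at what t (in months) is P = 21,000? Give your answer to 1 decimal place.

A = (71100 − 5060)/5060 = 13.05138
21000 = 71100/(1 + 13.05138·e^(−0.216t)) → 1 + 13.05138·e^(−0.216t) = 3.38571
e^(−0.216t) = 0.182794 → t = ln(5.47064)/0.216 = 1.6994/0.216

t ≈ 7.9 months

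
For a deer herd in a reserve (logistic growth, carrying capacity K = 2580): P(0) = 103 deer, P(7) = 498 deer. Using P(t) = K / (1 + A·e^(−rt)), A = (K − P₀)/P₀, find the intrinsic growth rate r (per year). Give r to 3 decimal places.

A = (2580 − 103)/103 = 24.04854
498 = 2580/(1 + 24.04854·e^(−r·7)) → e^(−7r) = (5.18072 − 1)/24.04854 = 0.173845
r = −ln(0.173845)/7 = 1.74959/7

r ≈ 0.250 per year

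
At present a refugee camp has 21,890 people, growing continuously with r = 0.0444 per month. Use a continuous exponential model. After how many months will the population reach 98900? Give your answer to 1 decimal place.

98900 = 21890 · e^(0.0444·t)
t = ln(98900/21890) / 0.0444 = ln(4.51804) / 0.0444 = 1.50808 / 0.0444

t ≈ 34.0 months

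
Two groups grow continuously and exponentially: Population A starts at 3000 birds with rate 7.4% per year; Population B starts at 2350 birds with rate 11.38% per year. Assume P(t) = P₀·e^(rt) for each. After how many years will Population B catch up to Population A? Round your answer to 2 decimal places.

3000·e^(0.074t) = 2350·e^(0.1138t)
3000/2350 = e^((0.1138 − 0.074)t) → ln(1.2766) = 0.0398·t
t = 0.2442 / 0.0398

t ≈ 6.14 years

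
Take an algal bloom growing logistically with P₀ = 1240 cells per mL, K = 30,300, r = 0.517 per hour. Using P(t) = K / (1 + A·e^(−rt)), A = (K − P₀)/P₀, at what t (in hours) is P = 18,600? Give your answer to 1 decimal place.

t ≈ 7.0 hours

A = (30300 − 1240)/1240 = 23.43548
18600 = 30300/(1 + 23.43548·e^(−0.517t)) → 1 + 23.43548·e^(−0.517t) = 1.62903
e^(−0.517t) = 0.026841 → t = ln(37.25641)/0.517 = 3.61782/0.517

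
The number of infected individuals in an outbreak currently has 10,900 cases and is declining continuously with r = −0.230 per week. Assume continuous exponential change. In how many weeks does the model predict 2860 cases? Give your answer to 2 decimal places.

t ≈ 5.82 weeks

2860 = 10900 · e^(-0.23·t)
t = ln(2860/10900) / -0.23 = ln(0.26239) / -0.23 = -1.33794 / -0.23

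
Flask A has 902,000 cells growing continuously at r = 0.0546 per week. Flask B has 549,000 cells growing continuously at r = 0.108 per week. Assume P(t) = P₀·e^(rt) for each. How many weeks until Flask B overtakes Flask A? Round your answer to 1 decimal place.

t ≈ 9.3 weeks

902000·e^(0.0546t) = 549000·e^(0.108t)
902000/549000 = e^((0.108 − 0.0546)t) → ln(1.64299) = 0.0534·t
t = 0.49652 / 0.0534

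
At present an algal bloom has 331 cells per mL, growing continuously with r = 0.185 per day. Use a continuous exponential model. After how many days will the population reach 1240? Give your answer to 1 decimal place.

t ≈ 7.1 days

1240 = 331 · e^(0.185·t)
t = ln(1240/331) / 0.185 = ln(3.74622) / 0.185 = 1.32075 / 0.185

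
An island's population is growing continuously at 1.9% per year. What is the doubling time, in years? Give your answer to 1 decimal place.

doubling time = ln(2) / |r| = 0.69315 / 0.019

doubling time ≈ 36.5 years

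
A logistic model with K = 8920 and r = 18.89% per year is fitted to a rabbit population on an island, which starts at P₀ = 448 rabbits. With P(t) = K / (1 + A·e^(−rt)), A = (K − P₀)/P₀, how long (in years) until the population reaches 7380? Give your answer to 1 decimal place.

A = (8920 − 448)/448 = 18.91071
7380 = 8920/(1 + 18.91071·e^(−0.1889t)) → 1 + 18.91071·e^(−0.1889t) = 1.20867
e^(−0.1889t) = 0.011035 → t = ln(90.62407)/0.1889 = 4.50672/0.1889

t ≈ 23.9 years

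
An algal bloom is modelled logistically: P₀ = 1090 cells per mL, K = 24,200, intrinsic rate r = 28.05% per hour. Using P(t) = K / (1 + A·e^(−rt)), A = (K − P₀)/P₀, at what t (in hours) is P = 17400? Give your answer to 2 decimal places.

t ≈ 14.24 hours

A = (24200 − 1090)/1090 = 21.20183
17400 = 24200/(1 + 21.20183·e^(−0.2805t)) → 1 + 21.20183·e^(−0.2805t) = 1.3908
e^(−0.2805t) = 0.018433 → t = ln(54.25175)/0.2805 = 3.99364/0.2805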